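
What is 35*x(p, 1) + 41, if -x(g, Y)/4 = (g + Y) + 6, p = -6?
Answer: -99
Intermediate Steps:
x(g, Y) = -24 - 4*Y - 4*g (x(g, Y) = -4*((g + Y) + 6) = -4*((Y + g) + 6) = -4*(6 + Y + g) = -24 - 4*Y - 4*g)
35*x(p, 1) + 41 = 35*(-24 - 4*1 - 4*(-6)) + 41 = 35*(-24 - 4 + 24) + 41 = 35*(-4) + 41 = -140 + 41 = -99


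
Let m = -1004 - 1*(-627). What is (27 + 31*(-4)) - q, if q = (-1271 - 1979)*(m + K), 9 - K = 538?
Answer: -2944597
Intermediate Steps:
K = -529 (K = 9 - 1*538 = 9 - 538 = -529)
m = -377 (m = -1004 + 627 = -377)
q = 2944500 (q = (-1271 - 1979)*(-377 - 529) = -3250*(-906) = 2944500)
(27 + 31*(-4)) - q = (27 + 31*(-4)) - 1*2944500 = (27 - 124) - 2944500 = -97 - 2944500 = -2944597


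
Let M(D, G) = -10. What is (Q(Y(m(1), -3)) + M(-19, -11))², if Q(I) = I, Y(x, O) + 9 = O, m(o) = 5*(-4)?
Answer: 484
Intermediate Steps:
m(o) = -20
Y(x, O) = -9 + O
(Q(Y(m(1), -3)) + M(-19, -11))² = ((-9 - 3) - 10)² = (-12 - 10)² = (-22)² = 484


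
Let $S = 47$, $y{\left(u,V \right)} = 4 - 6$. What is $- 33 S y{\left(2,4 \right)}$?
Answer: $3102$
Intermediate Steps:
$y{\left(u,V \right)} = -2$ ($y{\left(u,V \right)} = 4 - 6 = -2$)
$- 33 S y{\left(2,4 \right)} = \left(-33\right) 47 \left(-2\right) = \left(-1551\right) \left(-2\right) = 3102$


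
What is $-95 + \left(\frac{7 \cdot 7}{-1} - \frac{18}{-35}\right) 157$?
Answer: $- \frac{269754}{35} \approx -7707.3$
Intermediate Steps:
$-95 + \left(\frac{7 \cdot 7}{-1} - \frac{18}{-35}\right) 157 = -95 + \left(49 \left(-1\right) - - \frac{18}{35}\right) 157 = -95 + \left(-49 + \frac{18}{35}\right) 157 = -95 - \frac{266429}{35} = - \frac{269754}{35}$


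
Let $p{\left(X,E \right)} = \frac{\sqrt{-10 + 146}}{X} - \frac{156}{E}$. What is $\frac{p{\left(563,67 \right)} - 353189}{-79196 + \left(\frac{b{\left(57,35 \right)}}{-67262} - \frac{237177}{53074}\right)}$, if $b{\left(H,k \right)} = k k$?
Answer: $\frac{21119150267089693}{4735809891425456} - \frac{892465847 \sqrt{34}}{19897469916959192} \approx 4.4595$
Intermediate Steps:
$b{\left(H,k \right)} = k^{2}$
$p{\left(X,E \right)} = - \frac{156}{E} + \frac{2 \sqrt{34}}{X}$ ($p{\left(X,E \right)} = \frac{\sqrt{136}}{X} - \frac{156}{E} = \frac{2 \sqrt{34}}{X} - \frac{156}{E} = - \frac{156}{E} + \frac{2 \sqrt{34}}{X}$)
$\frac{p{\left(563,67 \right)} - 353189}{-79196 + \left(\frac{b{\left(57,35 \right)}}{-67262} - \frac{237177}{53074}\right)} = \frac{\left(- \frac{156}{67} + \frac{2 \sqrt{34}}{563}\right) - 353189}{-79196 - \left(\frac{237177}{53074} - \frac{35^{2}}{-67262}\right)} = \frac{\left(\left(-156\right) \frac{1}{67} + 2 \sqrt{34} \cdot \frac{1}{563}\right) - 353189}{-79196 + \left(1225 \left(- \frac{1}{67262}\right) - \frac{237177}{53074}\right)} = \frac{\left(- \frac{156}{67} + \frac{2 \sqrt{34}}{563}\right) - 353189}{-79196 - \frac{4004503756}{892465847}} = \frac{- \frac{23663819}{67} + \frac{2 \sqrt{34}}{563}}{-79196 - \frac{4004503756}{892465847}} = \frac{- \frac{23663819}{67} + \frac{2 \sqrt{34}}{563}}{- \frac{70683729722768}{892465847}} = \left(- \frac{23663819}{67} + \frac{2 \sqrt{34}}{563}\right) \left(- \frac{892465847}{70683729722768}\right) = \frac{21119150267089693}{4735809891425456} - \frac{892465847 \sqrt{34}}{19897469916959192}$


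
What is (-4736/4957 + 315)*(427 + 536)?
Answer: 1499120397/4957 ≈ 3.0243e+5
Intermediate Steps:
(-4736/4957 + 315)*(427 + 536) = (-4736*1/4957 + 315)*963 = (-4736/4957 + 315)*963 = (1556719/4957)*963 = 1499120397/4957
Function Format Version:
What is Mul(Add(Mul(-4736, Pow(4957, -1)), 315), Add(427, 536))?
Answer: Rational(1499120397, 4957) ≈ 3.0243e+5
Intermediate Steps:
Mul(Add(Mul(-4736, Pow(4957, -1)), 315), Add(427, 536)) = Mul(Add(Mul(-4736, Rational(1, 4957)), 315), 963) = Mul(Add(Rational(-4736, 4957), 315), 963) = Mul(Rational(1556719, 4957), 963) = Rational(1499120397, 4957)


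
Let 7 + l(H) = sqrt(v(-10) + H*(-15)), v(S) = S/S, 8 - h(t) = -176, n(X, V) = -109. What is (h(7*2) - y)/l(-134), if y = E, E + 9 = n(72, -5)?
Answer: 1057/981 + 151*sqrt(2011)/981 ≈ 7.9801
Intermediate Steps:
h(t) = 184 (h(t) = 8 - 1*(-176) = 8 + 176 = 184)
v(S) = 1
l(H) = -7 + sqrt(1 - 15*H) (l(H) = -7 + sqrt(1 + H*(-15)) = -7 + sqrt(1 - 15*H))
E = -118 (E = -9 - 109 = -118)
y = -118
(h(7*2) - y)/l(-134) = (184 - 1*(-118))/(-7 + sqrt(1 - 15*(-134))) = (184 + 118)/(-7 + sqrt(1 + 2010)) = 302/(-7 + sqrt(2011))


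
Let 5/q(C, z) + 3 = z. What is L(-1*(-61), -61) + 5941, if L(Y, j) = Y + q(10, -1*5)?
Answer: 48011/8 ≈ 6001.4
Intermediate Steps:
q(C, z) = 5/(-3 + z)
L(Y, j) = -5/8 + Y (L(Y, j) = Y + 5/(-3 - 1*5) = Y + 5/(-3 - 5) = Y + 5/(-8) = Y + 5*(-1/8) = Y - 5/8 = -5/8 + Y)
L(-1*(-61), -61) + 5941 = (-5/8 - 1*(-61)) + 5941 = (-5/8 + 61) + 5941 = 483/8 + 5941 = 48011/8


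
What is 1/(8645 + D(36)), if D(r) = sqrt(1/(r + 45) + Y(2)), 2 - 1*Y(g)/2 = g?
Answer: 9/77806 ≈ 0.00011567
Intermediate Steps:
Y(g) = 4 - 2*g
D(r) = sqrt(1/(45 + r)) (D(r) = sqrt(1/(r + 45) + (4 - 2*2)) = sqrt(1/(45 + r) + (4 - 4)) = sqrt(1/(45 + r) + 0) = sqrt(1/(45 + r)))
1/(8645 + D(36)) = 1/(8645 + sqrt(1/(45 + 36))) = 1/(8645 + sqrt(1/81)) = 1/(8645 + 1/9) = 1/(77806/9) = 9/77806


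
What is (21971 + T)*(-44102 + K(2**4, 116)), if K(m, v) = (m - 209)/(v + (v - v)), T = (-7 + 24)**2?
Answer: -28470679125/29 ≈ -9.8175e+8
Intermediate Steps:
T = 289 (T = 17**2 = 289)
K(m, v) = (-209 + m)/v (K(m, v) = (-209 + m)/(v + 0) = (-209 + m)/v)
(21971 + T)*(-44102 + K(2**4, 116)) = (21971 + 289)*(-44102 + (-209 + 2**4)/116) = 22260*(-44102 + (-209 + 16)/116) = 22260*(-44102 + (1/116)*(-193)) = 22260*(-44102 - 193/116) = 22260*(-5116025/116) = -28470679125/29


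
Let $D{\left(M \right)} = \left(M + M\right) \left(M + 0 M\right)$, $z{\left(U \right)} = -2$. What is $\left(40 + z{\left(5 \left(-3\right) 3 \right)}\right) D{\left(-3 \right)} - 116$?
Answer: $568$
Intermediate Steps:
$D{\left(M \right)} = 2 M^{2}$ ($D{\left(M \right)} = 2 M \left(M + 0\right) = 2 M M = 2 M^{2}$)
$\left(40 + z{\left(5 \left(-3\right) 3 \right)}\right) D{\left(-3 \right)} - 116 = \left(40 - 2\right) 2 \left(-3\right)^{2} - 116 = 38 \cdot 2 \cdot 9 - 116 = 38 \cdot 18 - 116 = 684 - 116 = 568$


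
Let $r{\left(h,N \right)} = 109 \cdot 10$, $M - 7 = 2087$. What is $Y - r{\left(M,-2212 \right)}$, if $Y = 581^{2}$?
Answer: $336471$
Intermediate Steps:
$M = 2094$ ($M = 7 + 2087 = 2094$)
$r{\left(h,N \right)} = 1090$
$Y = 337561$
$Y - r{\left(M,-2212 \right)} = 337561 - 1090 = 336471$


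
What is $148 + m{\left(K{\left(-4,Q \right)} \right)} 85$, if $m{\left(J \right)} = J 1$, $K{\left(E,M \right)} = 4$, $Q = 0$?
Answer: $488$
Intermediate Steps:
$m{\left(J \right)} = J$
$148 + m{\left(K{\left(-4,Q \right)} \right)} 85 = 148 + 4 \cdot 85 = 148 + 340 = 488$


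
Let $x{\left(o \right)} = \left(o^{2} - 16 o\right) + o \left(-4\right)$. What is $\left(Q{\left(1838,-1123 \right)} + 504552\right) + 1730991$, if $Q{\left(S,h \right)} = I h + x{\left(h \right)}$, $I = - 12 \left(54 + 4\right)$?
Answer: $4300740$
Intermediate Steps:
$I = -696$ ($I = \left(-12\right) 58 = -696$)
$x{\left(o \right)} = o^{2} - 20 o$ ($x{\left(o \right)} = \left(o^{2} - 16 o\right) - 4 o = o^{2} - 20 o$)
$Q{\left(S,h \right)} = - 696 h + h \left(-20 + h\right)$
$\left(Q{\left(1838,-1123 \right)} + 504552\right) + 1730991 = \left(- 1123 \left(-716 - 1123\right) + 504552\right) + 1730991 = \left(\left(-1123\right) \left(-1839\right) + 504552\right) + 1730991 = \left(2065197 + 504552\right) + 1730991 = 2569749 + 1730991 = 4300740$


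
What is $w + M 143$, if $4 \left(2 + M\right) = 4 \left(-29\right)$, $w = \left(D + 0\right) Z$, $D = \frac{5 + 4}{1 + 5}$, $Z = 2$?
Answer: $-4430$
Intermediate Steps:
$D = \frac{3}{2}$ ($D = \frac{9}{6} = 9 \cdot \frac{1}{6} = \frac{3}{2} \approx 1.5$)
$w = 3$ ($w = \left(\frac{3}{2} + 0\right) 2 = \frac{3}{2} \cdot 2 = 3$)
$M = -31$ ($M = -2 + \frac{4 \left(-29\right)}{4} = -2 + \frac{1}{4} \left(-116\right) = -2 - 29 = -31$)
$w + M 143 = 3 - 4433 = -4430$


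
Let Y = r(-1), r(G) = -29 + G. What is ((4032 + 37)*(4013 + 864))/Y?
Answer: -19844513/30 ≈ -6.6148e+5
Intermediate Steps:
Y = -30 (Y = -29 - 1 = -30)
((4032 + 37)*(4013 + 864))/Y = ((4032 + 37)*(4013 + 864))/(-30) = (4069*4877)*(-1/30) = 19844513*(-1/30) = -19844513/30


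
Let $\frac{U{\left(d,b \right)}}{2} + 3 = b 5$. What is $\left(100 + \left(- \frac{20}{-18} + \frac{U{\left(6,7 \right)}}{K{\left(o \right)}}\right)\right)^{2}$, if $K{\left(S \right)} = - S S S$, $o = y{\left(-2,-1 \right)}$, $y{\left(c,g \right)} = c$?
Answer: $\frac{964324}{81} \approx 11905.0$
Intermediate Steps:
$o = -2$
$K{\left(S \right)} = - S^{3}$ ($K{\left(S \right)} = - S S^{2} = - S^{3}$)
$U{\left(d,b \right)} = -6 + 10 b$ ($U{\left(d,b \right)} = -6 + 2 b 5 = -6 + 2 \cdot 5 b = -6 + 10 b$)
$\left(100 + \left(- \frac{20}{-18} + \frac{U{\left(6,7 \right)}}{K{\left(o \right)}}\right)\right)^{2} = \left(100 - \left(- \frac{10}{9} - \frac{-6 + 10 \cdot 7}{\left(-1\right) \left(-2\right)^{3}}\right)\right)^{2} = \left(100 - \left(- \frac{10}{9} - \frac{-6 + 70}{\left(-1\right) \left(-8\right)}\right)\right)^{2} = \left(100 + \left(\frac{10}{9} + \frac{64}{8}\right)\right)^{2} = \left(100 + \left(\frac{10}{9} + 64 \cdot \frac{1}{8}\right)\right)^{2} = \left(100 + \left(\frac{10}{9} + 8\right)\right)^{2} = \left(100 + \frac{82}{9}\right)^{2} = \left(\frac{982}{9}\right)^{2} = \frac{964324}{81}$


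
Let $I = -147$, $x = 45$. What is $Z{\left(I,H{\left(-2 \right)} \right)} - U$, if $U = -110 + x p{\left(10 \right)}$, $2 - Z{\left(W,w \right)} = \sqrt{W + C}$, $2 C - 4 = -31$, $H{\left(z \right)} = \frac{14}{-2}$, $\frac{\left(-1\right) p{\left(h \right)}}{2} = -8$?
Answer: $-608 - \frac{i \sqrt{642}}{2} \approx -608.0 - 12.669 i$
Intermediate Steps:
$p{\left(h \right)} = 16$ ($p{\left(h \right)} = \left(-2\right) \left(-8\right) = 16$)
$H{\left(z \right)} = -7$ ($H{\left(z \right)} = 14 \left(- \frac{1}{2}\right) = -7$)
$C = - \frac{27}{2}$ ($C = 2 + \frac{1}{2} \left(-31\right) = 2 - \frac{31}{2} = - \frac{27}{2} \approx -13.5$)
$Z{\left(W,w \right)} = 2 - \sqrt{- \frac{27}{2} + W}$ ($Z{\left(W,w \right)} = 2 - \sqrt{W - \frac{27}{2}} = 2 - \sqrt{- \frac{27}{2} + W}$)
$U = 610$ ($U = -110 + 45 \cdot 16 = -110 + 720 = 610$)
$Z{\left(I,H{\left(-2 \right)} \right)} - U = \left(2 - \frac{\sqrt{-54 + 4 \left(-147\right)}}{2}\right) - 610 = \left(2 - \frac{\sqrt{-54 - 588}}{2}\right) - 610 = \left(2 - \frac{\sqrt{-642}}{2}\right) - 610 = \left(2 - \frac{i \sqrt{642}}{2}\right) - 610 = -608 - \frac{i \sqrt{642}}{2}$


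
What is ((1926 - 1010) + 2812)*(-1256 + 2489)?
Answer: 4596624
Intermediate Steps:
((1926 - 1010) + 2812)*(-1256 + 2489) = (916 + 2812)*1233 = 3728*1233 = 4596624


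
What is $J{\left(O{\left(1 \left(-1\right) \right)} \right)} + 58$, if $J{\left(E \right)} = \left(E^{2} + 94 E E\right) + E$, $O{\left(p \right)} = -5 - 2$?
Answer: $4706$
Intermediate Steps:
$O{\left(p \right)} = -7$ ($O{\left(p \right)} = -5 - 2 = -7$)
$J{\left(E \right)} = E + 95 E^{2}$ ($J{\left(E \right)} = \left(E^{2} + 94 E^{2}\right) + E = 95 E^{2} + E = E + 95 E^{2}$)
$J{\left(O{\left(1 \left(-1\right) \right)} \right)} + 58 = - 7 \left(1 + 95 \left(-7\right)\right) + 58 = - 7 \left(1 - 665\right) + 58 = \left(-7\right) \left(-664\right) + 58 = 4648 + 58 = 4706$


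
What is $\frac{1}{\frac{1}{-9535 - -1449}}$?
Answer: $-8086$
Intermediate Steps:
$\frac{1}{\frac{1}{-9535 - -1449}} = \frac{1}{\frac{1}{-9535 + \left(-2884 + 4333\right)}} = \frac{1}{\frac{1}{-9535 + 1449}} = \frac{1}{\frac{1}{-8086}} = \frac{1}{- \frac{1}{8086}} = -8086$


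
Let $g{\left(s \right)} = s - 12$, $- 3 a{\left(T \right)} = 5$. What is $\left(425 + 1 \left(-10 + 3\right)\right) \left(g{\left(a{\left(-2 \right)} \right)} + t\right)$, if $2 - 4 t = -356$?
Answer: $\frac{95095}{3} \approx 31698.0$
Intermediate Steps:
$t = \frac{179}{2}$ ($t = \frac{1}{2} - -89 = \frac{1}{2} + 89 = \frac{179}{2} \approx 89.5$)
$a{\left(T \right)} = - \frac{5}{3}$ ($a{\left(T \right)} = \left(- \frac{1}{3}\right) 5 = - \frac{5}{3}$)
$g{\left(s \right)} = -12 + s$ ($g{\left(s \right)} = s - 12 = -12 + s$)
$\left(425 + 1 \left(-10 + 3\right)\right) \left(g{\left(a{\left(-2 \right)} \right)} + t\right) = \left(425 + 1 \left(-10 + 3\right)\right) \left(\left(-12 - \frac{5}{3}\right) + \frac{179}{2}\right) = \left(425 + 1 \left(-7\right)\right) \left(- \frac{41}{3} + \frac{179}{2}\right) = \left(425 - 7\right) \frac{455}{6} = 418 \cdot \frac{455}{6} = \frac{95095}{3}$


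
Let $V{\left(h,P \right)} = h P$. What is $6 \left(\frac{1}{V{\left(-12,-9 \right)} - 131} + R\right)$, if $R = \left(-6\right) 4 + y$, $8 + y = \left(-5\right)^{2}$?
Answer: $- \frac{972}{23} \approx -42.261$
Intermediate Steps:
$V{\left(h,P \right)} = P h$
$y = 17$ ($y = -8 + \left(-5\right)^{2} = -8 + 25 = 17$)
$R = -7$ ($R = \left(-6\right) 4 + 17 = -24 + 17 = -7$)
$6 \left(\frac{1}{V{\left(-12,-9 \right)} - 131} + R\right) = 6 \left(\frac{1}{\left(-9\right) \left(-12\right) - 131} - 7\right) = 6 \left(\frac{1}{108 - 131} - 7\right) = 6 \left(\frac{1}{-23} - 7\right) = 6 \left(- \frac{1}{23} - 7\right) = 6 \left(- \frac{162}{23}\right) = - \frac{972}{23}$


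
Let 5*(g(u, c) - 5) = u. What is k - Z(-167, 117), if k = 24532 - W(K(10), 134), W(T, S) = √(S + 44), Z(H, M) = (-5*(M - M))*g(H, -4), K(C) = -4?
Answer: 24532 - √178 ≈ 24519.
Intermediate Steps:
g(u, c) = 5 + u/5
Z(H, M) = 0 (Z(H, M) = (-5*(M - M))*(5 + H/5) = (-5*0)*(5 + H/5) = 0*(5 + H/5) = 0)
W(T, S) = √(44 + S)
k = 24532 - √178 (k = 24532 - √(44 + 134) = 24532 - √178 ≈ 24519.)
k - Z(-167, 117) = (24532 - √178) - 1*0 = (24532 - √178) + 0 = 24532 - √178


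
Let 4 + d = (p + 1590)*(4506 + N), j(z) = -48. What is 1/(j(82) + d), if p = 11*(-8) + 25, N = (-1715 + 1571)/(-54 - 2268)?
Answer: 43/295870302 ≈ 1.4533e-7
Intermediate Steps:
N = 8/129 (N = -144/(-2322) = -144*(-1/2322) = 8/129 ≈ 0.062016)
p = -63 (p = -88 + 25 = -63)
d = 295872366/43 (d = -4 + (-63 + 1590)*(4506 + 8/129) = -4 + 1527*(581282/129) = -4 + 295872538/43 = 295872366/43 ≈ 6.8808e+6)
1/(j(82) + d) = 1/(-48 + 295872366/43) = 1/(295870302/43) = 43/295870302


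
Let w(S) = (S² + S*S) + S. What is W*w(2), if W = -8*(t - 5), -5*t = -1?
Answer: 384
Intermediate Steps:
t = ⅕ (t = -⅕*(-1) = ⅕ ≈ 0.20000)
w(S) = S + 2*S² (w(S) = (S² + S²) + S = 2*S² + S = S + 2*S²)
W = 192/5 (W = -8*(⅕ - 5) = -8*(-24/5) = 192/5 ≈ 38.400)
W*w(2) = 192*(2*(1 + 2*2))/5 = 192*(2*(1 + 4))/5 = 192*(2*5)/5 = (192/5)*10 = 384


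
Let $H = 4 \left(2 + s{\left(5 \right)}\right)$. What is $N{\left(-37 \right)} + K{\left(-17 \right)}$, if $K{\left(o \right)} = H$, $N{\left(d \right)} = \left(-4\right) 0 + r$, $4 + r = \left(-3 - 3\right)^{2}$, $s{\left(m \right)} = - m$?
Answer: $20$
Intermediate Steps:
$r = 32$ ($r = -4 + \left(-3 - 3\right)^{2} = -4 + \left(-6\right)^{2} = -4 + 36 = 32$)
$N{\left(d \right)} = 32$ ($N{\left(d \right)} = \left(-4\right) 0 + 32 = 0 + 32 = 32$)
$H = -12$ ($H = 4 \left(2 - 5\right) = 4 \left(-3\right) = -12$)
$K{\left(o \right)} = -12$
$N{\left(-37 \right)} + K{\left(-17 \right)} = 32 - 12 = 20$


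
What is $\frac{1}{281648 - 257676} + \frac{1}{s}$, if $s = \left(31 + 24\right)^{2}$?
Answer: $\frac{26997}{72515300} \approx 0.00037229$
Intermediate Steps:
$s = 3025$ ($s = 55^{2} = 3025$)
$\frac{1}{281648 - 257676} + \frac{1}{s} = \frac{1}{281648 - 257676} + \frac{1}{3025} = \frac{1}{23972} + \frac{1}{3025} = \frac{26997}{72515300}$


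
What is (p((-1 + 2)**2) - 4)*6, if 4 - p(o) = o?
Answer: -6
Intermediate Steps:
p(o) = 4 - o
(p((-1 + 2)**2) - 4)*6 = ((4 - (-1 + 2)**2) - 4)*6 = ((4 - 1*1**2) - 4)*6 = ((4 - 1*1) - 4)*6 = ((4 - 1) - 4)*6 = (3 - 4)*6 = -1*6 = -6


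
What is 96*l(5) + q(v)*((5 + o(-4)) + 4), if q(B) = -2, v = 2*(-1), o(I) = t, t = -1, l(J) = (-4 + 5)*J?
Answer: 464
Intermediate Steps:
l(J) = J (l(J) = 1*J = J)
o(I) = -1
v = -2
96*l(5) + q(v)*((5 + o(-4)) + 4) = 96*5 - 2*((5 - 1) + 4) = 480 - 2*(4 + 4) = 480 - 2*8 = 480 - 16 = 464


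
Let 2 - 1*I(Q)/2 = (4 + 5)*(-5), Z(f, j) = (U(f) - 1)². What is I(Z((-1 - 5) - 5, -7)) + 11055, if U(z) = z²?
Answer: 11149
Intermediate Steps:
Z(f, j) = (-1 + f²)² (Z(f, j) = (f² - 1)² = (-1 + f²)²)
I(Q) = 94 (I(Q) = 4 - 2*(4 + 5)*(-5) = 4 - 18*(-5) = 4 - 2*(-45) = 4 + 90 = 94)
I(Z((-1 - 5) - 5, -7)) + 11055 = 94 + 11055 = 11149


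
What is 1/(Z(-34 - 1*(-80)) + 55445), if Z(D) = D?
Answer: 1/55491 ≈ 1.8021e-5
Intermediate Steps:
1/(Z(-34 - 1*(-80)) + 55445) = 1/((-34 - 1*(-80)) + 55445) = 1/((-34 + 80) + 55445) = 1/(46 + 55445) = 1/55491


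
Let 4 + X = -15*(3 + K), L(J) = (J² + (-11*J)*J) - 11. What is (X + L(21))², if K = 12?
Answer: 21622500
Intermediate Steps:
L(J) = -11 - 10*J² (L(J) = (J² - 11*J²) - 11 = -10*J² - 11 = -11 - 10*J²)
X = -229 (X = -4 - 15*(3 + 12) = -4 - 15*15 = -4 - 225 = -229)
(X + L(21))² = (-229 + (-11 - 10*21²))² = (-229 + (-11 - 10*441))² = (-229 + (-11 - 4410))² = (-229 - 4421)² = (-4650)² = 21622500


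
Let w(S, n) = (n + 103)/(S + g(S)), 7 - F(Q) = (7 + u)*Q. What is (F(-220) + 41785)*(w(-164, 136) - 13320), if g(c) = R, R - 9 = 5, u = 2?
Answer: -43733458754/75 ≈ -5.8311e+8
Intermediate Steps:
R = 14 (R = 9 + 5 = 14)
g(c) = 14
F(Q) = 7 - 9*Q (F(Q) = 7 - (7 + 2)*Q = 7 - 9*Q)
w(S, n) = (103 + n)/(14 + S) (w(S, n) = (n + 103)/(S + 14) = (103 + n)/(14 + S))
(F(-220) + 41785)*(w(-164, 136) - 13320) = ((7 - 9*(-220)) + 41785)*((103 + 136)/(14 - 164) - 13320) = ((7 + 1980) + 41785)*(239/(-150) - 13320) = (1987 + 41785)*(-1/150*239 - 13320) = 43772*(-239/150 - 13320) = 43772*(-1998239/150) = -43733458754/75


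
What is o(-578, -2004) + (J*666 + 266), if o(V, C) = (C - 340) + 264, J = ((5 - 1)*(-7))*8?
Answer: -150998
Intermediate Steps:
J = -224 (J = (4*(-7))*8 = -28*8 = -224)
o(V, C) = -76 + C (o(V, C) = (-340 + C) + 264 = -76 + C)
o(-578, -2004) + (J*666 + 266) = (-76 - 2004) + (-224*666 + 266) = -2080 + (-149184 + 266) = -2080 - 148918 = -150998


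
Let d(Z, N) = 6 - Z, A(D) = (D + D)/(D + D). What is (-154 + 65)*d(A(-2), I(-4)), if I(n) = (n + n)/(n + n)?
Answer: -445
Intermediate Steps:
I(n) = 1 (I(n) = (2*n)/((2*n)) = (2*n)*(1/(2*n)) = 1)
A(D) = 1 (A(D) = (2*D)/((2*D)) = (2*D)*(1/(2*D)) = 1)
(-154 + 65)*d(A(-2), I(-4)) = (-154 + 65)*(6 - 1*1) = -89*(6 - 1) = -89*5 = -445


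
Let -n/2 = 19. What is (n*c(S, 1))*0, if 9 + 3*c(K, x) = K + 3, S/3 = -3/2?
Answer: 0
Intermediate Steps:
n = -38 (n = -2*19 = -38)
S = -9/2 (S = 3*(-3/2) = -9/2 ≈ -4.5000)
c(K, x) = -2 + K/3 (c(K, x) = -3 + (K + 3)/3 = -3 + (3 + K)/3 = -3 + (1 + K/3) = -2 + K/3)
(n*c(S, 1))*0 = -38*(-2 + (⅓)*(-9/2))*0 = -38*(-2 - 3/2)*0 = -38*(-7/2)*0 = 133*0 = 0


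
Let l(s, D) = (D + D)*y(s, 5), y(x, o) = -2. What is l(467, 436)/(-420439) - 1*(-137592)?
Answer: 57849044632/420439 ≈ 1.3759e+5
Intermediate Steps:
l(s, D) = -4*D (l(s, D) = (D + D)*(-2) = (2*D)*(-2) = -4*D)
l(467, 436)/(-420439) - 1*(-137592) = -4*436/(-420439) - 1*(-137592) = -1744*(-1/420439) + 137592 = 1744/420439 + 137592 = 57849044632/420439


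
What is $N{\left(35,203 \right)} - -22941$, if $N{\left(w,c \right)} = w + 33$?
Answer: $23009$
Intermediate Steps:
$N{\left(w,c \right)} = 33 + w$
$N{\left(35,203 \right)} - -22941 = \left(33 + 35\right) - -22941 = 68 + 22941 = 23009$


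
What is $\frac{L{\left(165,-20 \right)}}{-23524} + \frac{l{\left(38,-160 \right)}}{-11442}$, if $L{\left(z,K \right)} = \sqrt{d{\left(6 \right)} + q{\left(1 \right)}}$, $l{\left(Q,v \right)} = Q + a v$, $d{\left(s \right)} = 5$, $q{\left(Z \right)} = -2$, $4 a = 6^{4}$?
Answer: $\frac{25901}{5721} - \frac{\sqrt{3}}{23524} \approx 4.5273$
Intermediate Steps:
$a = 324$ ($a = \frac{6^{4}}{4} = \frac{1}{4} \cdot 1296 = 324$)
$l{\left(Q,v \right)} = Q + 324 v$
$L{\left(z,K \right)} = \sqrt{3}$ ($L{\left(z,K \right)} = \sqrt{5 - 2} = \sqrt{3}$)
$\frac{L{\left(165,-20 \right)}}{-23524} + \frac{l{\left(38,-160 \right)}}{-11442} = \frac{\sqrt{3}}{-23524} + \frac{38 + 324 \left(-160\right)}{-11442} = \sqrt{3} \left(- \frac{1}{23524}\right) + \left(38 - 51840\right) \left(- \frac{1}{11442}\right) = - \frac{\sqrt{3}}{23524} - - \frac{25901}{5721} = - \frac{\sqrt{3}}{23524} + \frac{25901}{5721} = \frac{25901}{5721} - \frac{\sqrt{3}}{23524}$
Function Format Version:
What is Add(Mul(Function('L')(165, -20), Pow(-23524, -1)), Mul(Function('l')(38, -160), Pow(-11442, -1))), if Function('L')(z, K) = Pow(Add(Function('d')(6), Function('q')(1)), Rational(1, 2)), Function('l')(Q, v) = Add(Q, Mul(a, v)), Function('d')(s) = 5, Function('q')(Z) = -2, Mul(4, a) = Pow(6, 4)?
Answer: Add(Rational(25901, 5721), Mul(Rational(-1, 23524), Pow(3, Rational(1, 2)))) ≈ 4.5273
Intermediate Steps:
a = 324 (a = Mul(Rational(1, 4), Pow(6, 4)) = Mul(Rational(1, 4), 1296) = 324)
Function('l')(Q, v) = Add(Q, Mul(324, v))
Function('L')(z, K) = Pow(3, Rational(1, 2)) (Function('L')(z, K) = Pow(Add(5, -2), Rational(1, 2)) = Pow(3, Rational(1, 2)))
Add(Mul(Function('L')(165, -20), Pow(-23524, -1)), Mul(Function('l')(38, -160), Pow(-11442, -1))) = Add(Mul(Pow(3, Rational(1, 2)), Pow(-23524, -1)), Mul(Add(38, Mul(324, -160)), Pow(-11442, -1))) = Add(Mul(Pow(3, Rational(1, 2)), Rational(-1, 23524)), Mul(Add(38, -51840), Rational(-1, 11442))) = Add(Mul(Rational(-1, 23524), Pow(3, Rational(1, 2))), Mul(-51802, Rational(-1, 11442))) = Add(Mul(Rational(-1, 23524), Pow(3, Rational(1, 2))), Rational(25901, 5721)) = Add(Rational(25901, 5721), Mul(Rational(-1, 23524), Pow(3, Rational(1, 2))))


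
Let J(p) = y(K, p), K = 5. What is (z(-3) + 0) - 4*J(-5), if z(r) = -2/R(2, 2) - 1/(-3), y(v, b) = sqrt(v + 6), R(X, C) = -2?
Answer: 4/3 - 4*sqrt(11) ≈ -11.933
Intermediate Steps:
y(v, b) = sqrt(6 + v)
z(r) = 4/3 (z(r) = -2/(-2) - 1/(-3) = -2*(-1/2) - 1*(-1/3) = 1 + 1/3 = 4/3)
J(p) = sqrt(11) (J(p) = sqrt(6 + 5) = sqrt(11))
(z(-3) + 0) - 4*J(-5) = (4/3 + 0) - 4*sqrt(11) = 4/3 - 4*sqrt(11)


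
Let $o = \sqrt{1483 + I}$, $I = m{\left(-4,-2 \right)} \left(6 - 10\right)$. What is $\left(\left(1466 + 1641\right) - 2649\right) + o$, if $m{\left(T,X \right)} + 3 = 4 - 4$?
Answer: $458 + \sqrt{1495} \approx 496.67$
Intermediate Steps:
$m{\left(T,X \right)} = -3$ ($m{\left(T,X \right)} = -3 + \left(4 - 4\right) = -3 + 0 = -3$)
$I = 12$ ($I = - 3 \left(6 - 10\right) = \left(-3\right) \left(-4\right) = 12$)
$o = \sqrt{1495}$ ($o = \sqrt{1483 + 12} = \sqrt{1495} \approx 38.665$)
$\left(\left(1466 + 1641\right) - 2649\right) + o = \left(\left(1466 + 1641\right) - 2649\right) + \sqrt{1495} = \left(3107 - 2649\right) + \sqrt{1495} = 458 + \sqrt{1495}$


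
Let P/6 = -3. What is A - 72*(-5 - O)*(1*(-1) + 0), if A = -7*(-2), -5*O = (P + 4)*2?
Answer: -3746/5 ≈ -749.20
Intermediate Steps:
P = -18 (P = 6*(-3) = -18)
O = 28/5 (O = -(-18 + 4)*2/5 = -(-14)*2/5 = -⅕*(-28) = 28/5 ≈ 5.6000)
A = 14
A - 72*(-5 - O)*(1*(-1) + 0) = 14 - 72*(-5 - 1*28/5)*(1*(-1) + 0) = 14 - 72*(-5 - 28/5)*(-1 + 0) = 14 - (-3816)*(-1)/5 = 14 - 72*53/5 = 14 - 3816/5 = -3746/5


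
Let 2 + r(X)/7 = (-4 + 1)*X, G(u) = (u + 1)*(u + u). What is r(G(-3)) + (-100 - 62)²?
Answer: 25978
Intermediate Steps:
G(u) = 2*u*(1 + u) (G(u) = (1 + u)*(2*u) = 2*u*(1 + u))
r(X) = -14 - 21*X (r(X) = -14 + 7*((-4 + 1)*X) = -14 + 7*(-3*X) = -14 - 21*X)
r(G(-3)) + (-100 - 62)² = (-14 - 42*(-3)*(1 - 3)) + (-100 - 62)² = (-14 - 42*(-3)*(-2)) + (-162)² = (-14 - 21*12) + 26244 = (-14 - 252) + 26244 = -266 + 26244 = 25978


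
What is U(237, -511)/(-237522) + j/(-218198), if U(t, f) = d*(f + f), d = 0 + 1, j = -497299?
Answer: 59171225717/25913412678 ≈ 2.2834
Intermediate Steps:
d = 1
U(t, f) = 2*f (U(t, f) = 1*(f + f) = 1*(2*f) = 2*f)
U(237, -511)/(-237522) + j/(-218198) = (2*(-511))/(-237522) - 497299/(-218198) = -1022*(-1/237522) - 497299*(-1/218198) = 511/118761 + 497299/218198 = 59171225717/25913412678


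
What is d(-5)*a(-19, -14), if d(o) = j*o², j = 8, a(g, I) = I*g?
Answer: 53200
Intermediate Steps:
d(o) = 8*o²
d(-5)*a(-19, -14) = (8*(-5)²)*(-14*(-19)) = (8*25)*266 = 200*266 = 53200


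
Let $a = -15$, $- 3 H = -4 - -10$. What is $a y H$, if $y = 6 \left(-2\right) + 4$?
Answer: $-240$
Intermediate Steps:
$y = -8$ ($y = -12 + 4 = -8$)
$H = -2$ ($H = - \frac{-4 - -10}{3} = - \frac{-4 + 10}{3} = \left(- \frac{1}{3}\right) 6 = -2$)
$a y H = \left(-15\right) \left(-8\right) \left(-2\right) = 120 \left(-2\right) = -240$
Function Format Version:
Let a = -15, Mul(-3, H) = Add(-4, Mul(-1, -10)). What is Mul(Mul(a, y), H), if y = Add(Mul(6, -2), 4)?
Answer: -240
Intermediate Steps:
y = -8 (y = Add(-12, 4) = -8)
H = -2 (H = Mul(Rational(-1, 3), Add(-4, Mul(-1, -10))) = Mul(Rational(-1, 3), Add(-4, 10)) = Mul(Rational(-1, 3), 6) = -2)
Mul(Mul(a, y), H) = Mul(Mul(-15, -8), -2) = Mul(120, -2) = -240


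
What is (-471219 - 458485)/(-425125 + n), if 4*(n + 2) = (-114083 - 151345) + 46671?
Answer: 3718816/1919265 ≈ 1.9376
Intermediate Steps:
n = -218765/4 (n = -2 + ((-114083 - 151345) + 46671)/4 = -2 + (-265428 + 46671)/4 = -2 + (1/4)*(-218757) = -2 - 218757/4 = -218765/4 ≈ -54691.)
(-471219 - 458485)/(-425125 + n) = (-471219 - 458485)/(-425125 - 218765/4) = -929704/(-1919265/4) = -929704*(-4/1919265) = 3718816/1919265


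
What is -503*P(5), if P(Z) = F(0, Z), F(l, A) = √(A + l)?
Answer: -503*√5 ≈ -1124.7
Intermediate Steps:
P(Z) = √Z (P(Z) = √(Z + 0) = √Z)
-503*P(5) = -503*√5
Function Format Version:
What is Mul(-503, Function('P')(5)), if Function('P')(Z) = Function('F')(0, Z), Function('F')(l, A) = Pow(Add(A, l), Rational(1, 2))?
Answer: Mul(-503, Pow(5, Rational(1, 2))) ≈ -1124.7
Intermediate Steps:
Function('P')(Z) = Pow(Z, Rational(1, 2)) (Function('P')(Z) = Pow(Add(Z, 0), Rational(1, 2)) = Pow(Z, Rational(1, 2)))
Mul(-503, Function('P')(5)) = Mul(-503, Pow(5, Rational(1, 2)))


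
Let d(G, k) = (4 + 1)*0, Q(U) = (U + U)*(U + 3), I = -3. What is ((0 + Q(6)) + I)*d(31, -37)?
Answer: 0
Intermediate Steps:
Q(U) = 2*U*(3 + U) (Q(U) = (2*U)*(3 + U) = 2*U*(3 + U))
d(G, k) = 0 (d(G, k) = 5*0 = 0)
((0 + Q(6)) + I)*d(31, -37) = ((0 + 2*6*(3 + 6)) - 3)*0 = ((0 + 2*6*9) - 3)*0 = ((0 + 108) - 3)*0 = (108 - 3)*0 = 105*0 = 0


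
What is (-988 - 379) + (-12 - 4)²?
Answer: -1111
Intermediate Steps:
(-988 - 379) + (-12 - 4)² = -1367 + (-16)² = -1367 + 256 = -1111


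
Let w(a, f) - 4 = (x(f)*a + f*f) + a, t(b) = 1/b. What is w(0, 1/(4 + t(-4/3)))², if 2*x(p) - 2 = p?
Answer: 478864/28561 ≈ 16.766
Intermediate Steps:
x(p) = 1 + p/2
w(a, f) = 4 + a + f² + a*(1 + f/2) (w(a, f) = 4 + (((1 + f/2)*a + f*f) + a) = 4 + ((a*(1 + f/2) + f²) + a) = 4 + ((f² + a*(1 + f/2)) + a) = 4 + (a + f² + a*(1 + f/2)) = 4 + a + f² + a*(1 + f/2))
w(0, 1/(4 + t(-4/3)))² = (4 + (1/(4 + 1/(-4/3)))² + 2*0 + (½)*0/(4 + 1/(-4/3)))² = (4 + (1/(4 + 1/(-4*⅓)))² + 0 + (½)*0/(4 + 1/(-4*⅓)))² = (4 + (1/(4 + 1/(-4/3)))² + 0 + (½)*0/(4 + 1/(-4/3)))² = (4 + (1/(4 - ¾))² + 0 + (½)*0/(4 - ¾))² = (4 + (1/(13/4))² + 0 + (½)*0/(13/4))² = (4 + (4/13)² + 0 + (½)*0*(4/13))² = (4 + 16/169 + 0 + 0)² = (692/169)² = 478864/28561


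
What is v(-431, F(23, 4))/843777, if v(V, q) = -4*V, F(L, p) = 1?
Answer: 1724/843777 ≈ 0.0020432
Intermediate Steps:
v(-431, F(23, 4))/843777 = -4*(-431)/843777 = 1724*(1/843777) = 1724/843777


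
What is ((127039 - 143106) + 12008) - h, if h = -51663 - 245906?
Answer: 293510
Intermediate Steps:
h = -297569
((127039 - 143106) + 12008) - h = ((127039 - 143106) + 12008) - 1*(-297569) = (-16067 + 12008) + 297569 = -4059 + 297569 = 293510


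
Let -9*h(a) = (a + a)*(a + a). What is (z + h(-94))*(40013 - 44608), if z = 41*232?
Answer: -230963080/9 ≈ -2.5663e+7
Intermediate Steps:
z = 9512
h(a) = -4*a**2/9 (h(a) = -(a + a)*(a + a)/9 = -2*a*2*a/9 = -4*a**2/9)
(z + h(-94))*(40013 - 44608) = (9512 - 4/9*(-94)**2)*(40013 - 44608) = (9512 - 4/9*8836)*(-4595) = (9512 - 35344/9)*(-4595) = (50264/9)*(-4595) = -230963080/9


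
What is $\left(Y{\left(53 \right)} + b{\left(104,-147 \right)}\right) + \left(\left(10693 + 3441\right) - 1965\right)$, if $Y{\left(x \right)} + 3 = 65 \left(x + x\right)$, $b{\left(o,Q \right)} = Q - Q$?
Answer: $19056$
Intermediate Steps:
$b{\left(o,Q \right)} = 0$
$Y{\left(x \right)} = -3 + 130 x$ ($Y{\left(x \right)} = -3 + 65 \left(x + x\right) = -3 + 65 \cdot 2 x = -3 + 130 x$)
$\left(Y{\left(53 \right)} + b{\left(104,-147 \right)}\right) + \left(\left(10693 + 3441\right) - 1965\right) = \left(\left(-3 + 130 \cdot 53\right) + 0\right) + \left(\left(10693 + 3441\right) - 1965\right) = \left(\left(-3 + 6890\right) + 0\right) + \left(14134 - 1965\right) = \left(6887 + 0\right) + 12169 = 6887 + 12169 = 19056$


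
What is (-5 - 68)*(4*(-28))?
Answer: 8176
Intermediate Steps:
(-5 - 68)*(4*(-28)) = -73*(-112) = 8176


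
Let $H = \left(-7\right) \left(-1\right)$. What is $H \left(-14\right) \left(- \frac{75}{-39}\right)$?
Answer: $- \frac{2450}{13} \approx -188.46$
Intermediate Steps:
$H = 7$
$H \left(-14\right) \left(- \frac{75}{-39}\right) = 7 \left(-14\right) \left(- \frac{75}{-39}\right) = - 98 \left(\left(-75\right) \left(- \frac{1}{39}\right)\right) = \left(-98\right) \frac{25}{13} = - \frac{2450}{13}$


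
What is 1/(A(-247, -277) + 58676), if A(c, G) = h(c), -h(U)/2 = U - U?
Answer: 1/58676 ≈ 1.7043e-5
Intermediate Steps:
h(U) = 0 (h(U) = -2*(U - U) = -2*0 = 0)
A(c, G) = 0
1/(A(-247, -277) + 58676) = 1/(0 + 58676) = 1/58676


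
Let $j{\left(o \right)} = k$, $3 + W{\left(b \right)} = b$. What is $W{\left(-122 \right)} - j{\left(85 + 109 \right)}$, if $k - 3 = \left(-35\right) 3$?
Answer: $-23$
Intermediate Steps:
$W{\left(b \right)} = -3 + b$
$k = -102$ ($k = 3 - 105 = -102$)
$j{\left(o \right)} = -102$
$W{\left(-122 \right)} - j{\left(85 + 109 \right)} = \left(-3 - 122\right) - -102 = -125 + 102 = -23$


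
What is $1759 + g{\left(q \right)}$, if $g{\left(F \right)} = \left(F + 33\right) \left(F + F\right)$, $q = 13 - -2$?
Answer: $3199$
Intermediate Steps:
$q = 15$ ($q = 13 + 2 = 15$)
$g{\left(F \right)} = 2 F \left(33 + F\right)$ ($g{\left(F \right)} = \left(33 + F\right) 2 F = 2 F \left(33 + F\right)$)
$1759 + g{\left(q \right)} = 1759 + 2 \cdot 15 \left(33 + 15\right) = 1759 + 2 \cdot 15 \cdot 48 = 1759 + 1440 = 3199$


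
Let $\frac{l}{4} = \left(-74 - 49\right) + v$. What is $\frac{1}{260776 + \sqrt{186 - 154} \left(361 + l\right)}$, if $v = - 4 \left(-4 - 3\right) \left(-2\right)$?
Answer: $\frac{32597}{8500011172} + \frac{355 \sqrt{2}}{17000022344} \approx 3.8645 \cdot 10^{-6}$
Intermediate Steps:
$v = -56$ ($v = \left(-4\right) \left(-7\right) \left(-2\right) = 28 \left(-2\right) = -56$)
$l = -716$ ($l = 4 \left(\left(-74 - 49\right) - 56\right) = 4 \left(-123 - 56\right) = 4 \left(-179\right) = -716$)
$\frac{1}{260776 + \sqrt{186 - 154} \left(361 + l\right)} = \frac{1}{260776 + \sqrt{186 - 154} \left(361 - 716\right)} = \frac{1}{260776 + \sqrt{32} \left(-355\right)} = \frac{1}{260776 + 4 \sqrt{2} \left(-355\right)} = \frac{1}{260776 - 1420 \sqrt{2}}$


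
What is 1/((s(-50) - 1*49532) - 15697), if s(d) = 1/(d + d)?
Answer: -100/6522901 ≈ -1.5331e-5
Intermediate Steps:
s(d) = 1/(2*d)
1/((s(-50) - 1*49532) - 15697) = 1/(((½)/(-50) - 1*49532) - 15697) = 1/(((½)*(-1/50) - 49532) - 15697) = 1/((-1/100 - 49532) - 15697) = 1/(-4953201/100 - 15697) = 1/(-6522901/100) = -100/6522901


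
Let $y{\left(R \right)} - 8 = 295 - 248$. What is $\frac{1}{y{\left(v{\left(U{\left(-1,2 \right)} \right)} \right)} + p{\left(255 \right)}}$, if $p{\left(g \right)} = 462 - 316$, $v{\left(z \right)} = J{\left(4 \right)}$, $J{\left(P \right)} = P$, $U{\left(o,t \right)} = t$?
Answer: $\frac{1}{201} \approx 0.0049751$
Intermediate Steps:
$v{\left(z \right)} = 4$
$y{\left(R \right)} = 55$ ($y{\left(R \right)} = 8 + \left(295 - 248\right) = 8 + 47 = 55$)
$p{\left(g \right)} = 146$
$\frac{1}{y{\left(v{\left(U{\left(-1,2 \right)} \right)} \right)} + p{\left(255 \right)}} = \frac{1}{55 + 146} = \frac{1}{201}$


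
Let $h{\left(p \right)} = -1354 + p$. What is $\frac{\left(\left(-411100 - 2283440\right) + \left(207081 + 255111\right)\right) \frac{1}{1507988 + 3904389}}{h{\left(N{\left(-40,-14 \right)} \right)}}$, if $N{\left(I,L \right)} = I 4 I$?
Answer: $- \frac{372058}{4551809057} \approx -8.1738 \cdot 10^{-5}$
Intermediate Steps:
$N{\left(I,L \right)} = 4 I^{2}$ ($N{\left(I,L \right)} = 4 I I = 4 I^{2}$)
$\frac{\left(\left(-411100 - 2283440\right) + \left(207081 + 255111\right)\right) \frac{1}{1507988 + 3904389}}{h{\left(N{\left(-40,-14 \right)} \right)}} = \frac{\left(\left(-411100 - 2283440\right) + \left(207081 + 255111\right)\right) \frac{1}{1507988 + 3904389}}{-1354 + 4 \left(-40\right)^{2}} = \frac{\left(-2694540 + 462192\right) \frac{1}{5412377}}{-1354 + 4 \cdot 1600} = \frac{\left(-2232348\right) \frac{1}{5412377}}{-1354 + 6400} = - \frac{2232348}{5412377 \cdot 5046} = \left(- \frac{2232348}{5412377}\right) \frac{1}{5046} = - \frac{372058}{4551809057}$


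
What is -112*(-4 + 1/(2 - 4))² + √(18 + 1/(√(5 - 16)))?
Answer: -2268 + √(2178 - 11*I*√11)/11 ≈ -2263.8 - 0.035532*I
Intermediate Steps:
-112*(-4 + 1/(2 - 4))² + √(18 + 1/(√(5 - 16))) = -112*(-4 + 1/(-2))² + √(18 + 1/(√(-11))) = -112*(-4 - ½)² + √(18 + 1/(I*√11)) = -112*(-9/2)² + √(18 - I*√11/11) = -112*81/4 + √(18 - I*√11/11) = -2268 + √(18 - I*√11/11)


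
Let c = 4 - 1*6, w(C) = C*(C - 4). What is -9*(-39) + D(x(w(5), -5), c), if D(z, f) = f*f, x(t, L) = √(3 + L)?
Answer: 355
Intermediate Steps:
w(C) = C*(-4 + C)
c = -2 (c = 4 - 6 = -2)
D(z, f) = f²
-9*(-39) + D(x(w(5), -5), c) = -9*(-39) + (-2)² = 351 + 4 = 355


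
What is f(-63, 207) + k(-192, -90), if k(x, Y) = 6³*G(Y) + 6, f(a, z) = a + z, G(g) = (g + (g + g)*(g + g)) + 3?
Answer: 6979758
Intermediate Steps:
G(g) = 3 + g + 4*g² (G(g) = (g + (2*g)*(2*g)) + 3 = (g + 4*g²) + 3 = 3 + g + 4*g²)
k(x, Y) = 654 + 216*Y + 864*Y² (k(x, Y) = 6³*(3 + Y + 4*Y²) + 6 = 216*(3 + Y + 4*Y²) + 6 = (648 + 216*Y + 864*Y²) + 6 = 654 + 216*Y + 864*Y²)
f(-63, 207) + k(-192, -90) = (-63 + 207) + (654 + 216*(-90) + 864*(-90)²) = 144 + (654 - 19440 + 864*8100) = 144 + (654 - 19440 + 6998400) = 144 + 6979614 = 6979758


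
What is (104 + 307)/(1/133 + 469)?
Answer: 54663/62378 ≈ 0.87632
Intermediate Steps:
(104 + 307)/(1/133 + 469) = 411/(1/133 + 469) = 411/(62378/133) = 411*(133/62378) = 54663/62378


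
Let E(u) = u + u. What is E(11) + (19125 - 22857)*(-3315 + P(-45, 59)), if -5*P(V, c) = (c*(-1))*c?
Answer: 48866918/5 ≈ 9.7734e+6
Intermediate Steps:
P(V, c) = c**2/5 (P(V, c) = -c*(-1)*c/5 = -(-c)*c/5 = -(-1)*c**2/5 = c**2/5)
E(u) = 2*u
E(11) + (19125 - 22857)*(-3315 + P(-45, 59)) = 2*11 + (19125 - 22857)*(-3315 + (1/5)*59**2) = 22 - 3732*(-3315 + (1/5)*3481) = 22 - 3732*(-3315 + 3481/5) = 22 - 3732*(-13094/5) = 22 + 48866808/5 = 48866918/5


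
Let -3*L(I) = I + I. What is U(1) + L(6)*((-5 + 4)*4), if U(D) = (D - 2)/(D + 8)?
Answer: 143/9 ≈ 15.889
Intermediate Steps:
U(D) = (-2 + D)/(8 + D)
L(I) = -2*I/3 (L(I) = -(I + I)/3 = -2*I/3)
U(1) + L(6)*((-5 + 4)*4) = (-2 + 1)/(8 + 1) + (-⅔*6)*((-5 + 4)*4) = -1/9 - (-4)*4 = (⅑)*(-1) - 4*(-4) = -⅑ + 16 = 143/9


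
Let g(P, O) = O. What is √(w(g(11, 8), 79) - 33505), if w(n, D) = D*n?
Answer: I*√32873 ≈ 181.31*I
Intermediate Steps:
√(w(g(11, 8), 79) - 33505) = √(79*8 - 33505) = √(632 - 33505) = √(-32873) = I*√32873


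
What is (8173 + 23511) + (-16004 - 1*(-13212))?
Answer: 28892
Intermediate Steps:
(8173 + 23511) + (-16004 - 1*(-13212)) = 31684 + (-16004 + 13212) = 31684 - 2792 = 28892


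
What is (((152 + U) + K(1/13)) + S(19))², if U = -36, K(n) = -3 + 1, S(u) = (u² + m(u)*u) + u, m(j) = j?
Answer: 731025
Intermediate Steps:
S(u) = u + 2*u² (S(u) = (u² + u*u) + u = (u² + u²) + u = 2*u² + u = u + 2*u²)
K(n) = -2
(((152 + U) + K(1/13)) + S(19))² = (((152 - 36) - 2) + 19*(1 + 2*19))² = ((116 - 2) + 19*(1 + 38))² = (114 + 19*39)² = (114 + 741)² = 855² = 731025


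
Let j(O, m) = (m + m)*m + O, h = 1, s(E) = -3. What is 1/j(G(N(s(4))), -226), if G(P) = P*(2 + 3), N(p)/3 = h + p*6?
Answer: 1/101897 ≈ 9.8138e-6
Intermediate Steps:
N(p) = 3 + 18*p (N(p) = 3*(1 + p*6) = 3*(1 + 6*p) = 3 + 18*p)
G(P) = 5*P (G(P) = P*5 = 5*P)
j(O, m) = O + 2*m² (j(O, m) = (2*m)*m + O = 2*m² + O = O + 2*m²)
1/j(G(N(s(4))), -226) = 1/(5*(3 + 18*(-3)) + 2*(-226)²) = 1/(5*(3 - 54) + 2*51076) = 1/(5*(-51) + 102152) = 1/(-255 + 102152) = 1/101897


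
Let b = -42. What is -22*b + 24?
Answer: 948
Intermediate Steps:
-22*b + 24 = -22*(-42) + 24 = 924 + 24 = 948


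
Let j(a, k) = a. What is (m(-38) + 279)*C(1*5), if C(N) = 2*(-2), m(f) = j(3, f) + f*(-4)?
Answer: -1736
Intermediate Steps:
m(f) = 3 - 4*f (m(f) = 3 + f*(-4) = 3 - 4*f)
C(N) = -4
(m(-38) + 279)*C(1*5) = ((3 - 4*(-38)) + 279)*(-4) = ((3 + 152) + 279)*(-4) = (155 + 279)*(-4) = 434*(-4) = -1736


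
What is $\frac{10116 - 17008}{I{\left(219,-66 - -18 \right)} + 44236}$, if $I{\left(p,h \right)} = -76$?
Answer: $- \frac{1723}{11040} \approx -0.15607$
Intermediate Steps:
$\frac{10116 - 17008}{I{\left(219,-66 - -18 \right)} + 44236} = \frac{10116 - 17008}{-76 + 44236} = - \frac{6892}{44160} = \left(-6892\right) \frac{1}{44160} = - \frac{1723}{11040}$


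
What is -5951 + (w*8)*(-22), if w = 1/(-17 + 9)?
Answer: -5929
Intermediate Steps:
w = -1/8 (w = 1/(-8) = -1/8 ≈ -0.12500)
-5951 + (w*8)*(-22) = -5951 - 1/8*8*(-22) = -5951 - 1*(-22) = -5951 + 22 = -5929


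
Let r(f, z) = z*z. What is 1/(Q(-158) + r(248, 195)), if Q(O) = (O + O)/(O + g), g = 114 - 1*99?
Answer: 143/5437891 ≈ 2.6297e-5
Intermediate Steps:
g = 15 (g = 114 - 99 = 15)
Q(O) = 2*O/(15 + O) (Q(O) = (O + O)/(O + 15) = (2*O)/(15 + O) = 2*O/(15 + O))
r(f, z) = z²
1/(Q(-158) + r(248, 195)) = 1/(2*(-158)/(15 - 158) + 195²) = 1/(2*(-158)/(-143) + 38025) = 1/(2*(-158)*(-1/143) + 38025) = 1/(316/143 + 38025) = 1/(5437891/143) = 143/5437891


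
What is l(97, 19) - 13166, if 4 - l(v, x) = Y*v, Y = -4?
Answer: -12774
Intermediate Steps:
l(v, x) = 4 + 4*v (l(v, x) = 4 - (-4)*v = 4 + 4*v)
l(97, 19) - 13166 = (4 + 4*97) - 13166 = (4 + 388) - 13166 = 392 - 13166 = -12774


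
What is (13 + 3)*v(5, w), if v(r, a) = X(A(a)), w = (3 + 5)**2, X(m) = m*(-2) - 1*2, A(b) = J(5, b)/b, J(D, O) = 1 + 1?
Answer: -33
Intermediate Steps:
J(D, O) = 2
A(b) = 2/b
X(m) = -2 - 2*m (X(m) = -2*m - 2 = -2 - 2*m)
w = 64 (w = 8**2 = 64)
v(r, a) = -2 - 4/a
(13 + 3)*v(5, w) = (13 + 3)*(-2 - 4/64) = 16*(-2 - 4*1/64) = 16*(-2 - 1/16) = 16*(-33/16) = -33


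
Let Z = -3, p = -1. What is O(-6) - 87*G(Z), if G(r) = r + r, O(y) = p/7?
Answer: 3653/7 ≈ 521.86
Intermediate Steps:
O(y) = -⅐ (O(y) = -1/7 = -1*⅐ = -⅐)
G(r) = 2*r
O(-6) - 87*G(Z) = -⅐ - 174*(-3) = -⅐ - 87*(-6) = -⅐ + 522 = 3653/7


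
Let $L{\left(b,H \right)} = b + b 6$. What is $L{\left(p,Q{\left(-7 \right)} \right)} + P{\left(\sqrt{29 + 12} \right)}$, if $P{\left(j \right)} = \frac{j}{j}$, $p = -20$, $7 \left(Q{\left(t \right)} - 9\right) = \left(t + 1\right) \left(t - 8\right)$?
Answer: $-139$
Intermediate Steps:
$Q{\left(t \right)} = 9 + \frac{\left(1 + t\right) \left(-8 + t\right)}{7}$ ($Q{\left(t \right)} = 9 + \frac{\left(t + 1\right) \left(t - 8\right)}{7} = 9 + \frac{\left(1 + t\right) \left(-8 + t\right)}{7}$)
$L{\left(b,H \right)} = 7 b$ ($L{\left(b,H \right)} = b + 6 b = 7 b$)
$P{\left(j \right)} = 1$
$L{\left(p,Q{\left(-7 \right)} \right)} + P{\left(\sqrt{29 + 12} \right)} = 7 \left(-20\right) + 1 = -140 + 1 = -139$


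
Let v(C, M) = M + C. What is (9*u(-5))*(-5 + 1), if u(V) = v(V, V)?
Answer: 360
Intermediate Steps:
v(C, M) = C + M
u(V) = 2*V (u(V) = V + V = 2*V)
(9*u(-5))*(-5 + 1) = (9*(2*(-5)))*(-5 + 1) = (9*(-10))*(-4) = -90*(-4) = 360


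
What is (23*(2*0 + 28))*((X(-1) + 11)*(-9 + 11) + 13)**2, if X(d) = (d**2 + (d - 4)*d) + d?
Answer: 1304100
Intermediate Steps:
X(d) = d + d**2 + d*(-4 + d) (X(d) = (d**2 + (-4 + d)*d) + d = (d**2 + d*(-4 + d)) + d = d + d**2 + d*(-4 + d))
(23*(2*0 + 28))*((X(-1) + 11)*(-9 + 11) + 13)**2 = (23*(2*0 + 28))*((-(-3 + 2*(-1)) + 11)*(-9 + 11) + 13)**2 = (23*(0 + 28))*((-(-3 - 2) + 11)*2 + 13)**2 = (23*28)*((-1*(-5) + 11)*2 + 13)**2 = 644*((5 + 11)*2 + 13)**2 = 644*(16*2 + 13)**2 = 644*(32 + 13)**2 = 644*45**2 = 644*2025 = 1304100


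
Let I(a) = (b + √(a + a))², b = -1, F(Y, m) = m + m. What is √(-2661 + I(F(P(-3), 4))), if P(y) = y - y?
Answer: 2*I*√663 ≈ 51.498*I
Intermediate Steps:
P(y) = 0
F(Y, m) = 2*m
I(a) = (-1 + √2*√a)² (I(a) = (-1 + √(a + a))² = (-1 + √(2*a))² = (-1 + √2*√a)²)
√(-2661 + I(F(P(-3), 4))) = √(-2661 + (-1 + √2*√(2*4))²) = √(-2661 + (-1 + √2*√8)²) = √(-2661 + (-1 + √2*(2*√2))²) = √(-2661 + (-1 + 4)²) = √(-2661 + 3²) = √(-2661 + 9) = √(-2652) = 2*I*√663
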